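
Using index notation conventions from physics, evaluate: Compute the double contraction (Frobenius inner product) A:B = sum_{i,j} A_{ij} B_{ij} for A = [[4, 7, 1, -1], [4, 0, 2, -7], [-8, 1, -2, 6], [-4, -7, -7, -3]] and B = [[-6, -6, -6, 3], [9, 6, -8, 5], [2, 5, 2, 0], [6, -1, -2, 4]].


A:B = sum over all i,j of A_{ij} * B_{ij}.
Row 1: 4*-6=-24, 7*-6=-42, 1*-6=-6, -1*3=-3 => row sum = -75
Row 2: 4*9=36, 0*6=0, 2*-8=-16, -7*5=-35 => row sum = -15
Row 3: -8*2=-16, 1*5=5, -2*2=-4, 6*0=0 => row sum = -15
Row 4: -4*6=-24, -7*-1=7, -7*-2=14, -3*4=-12 => row sum = -15
Total = -75 + -15 + -15 + -15 = -120

-120


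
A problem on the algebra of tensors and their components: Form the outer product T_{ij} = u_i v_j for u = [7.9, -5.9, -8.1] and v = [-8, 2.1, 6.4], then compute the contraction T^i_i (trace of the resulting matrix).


The outer product gives T_{ij} = u_i v_j.
The trace (contraction) is Tr(T) = sum_i T_{ii} = sum_i u_i v_i.
Diagonal entries:
T_{11} = u_1 * v_1 = 7.9 * -8 = -63.2
T_{22} = u_2 * v_2 = -5.9 * 2.1 = -12.39
T_{33} = u_3 * v_3 = -8.1 * 6.4 = -51.84
Tr(T) = -63.2 + -12.39 + -51.84 = -127.43

-127.43


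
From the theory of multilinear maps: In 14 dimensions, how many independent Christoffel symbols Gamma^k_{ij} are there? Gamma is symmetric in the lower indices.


Christoffel symbols Gamma^k_{ij} are symmetric in i,j, so there are d * d(d+1)/2 independent symbols.
d = 14
d(d+1)/2 = 14 * 15 / 2 = 105
Total = 14 * 105 = 1470

1470


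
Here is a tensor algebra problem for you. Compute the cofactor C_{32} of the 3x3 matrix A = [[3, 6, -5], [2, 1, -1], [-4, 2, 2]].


To find cofactor C_{32}, delete row 3 and column 2.
The resulting 2x2 submatrix is: [[3, -5], [2, -1]]
Minor M_{32} = 3*-1 - -5*2
  = -3 - -10 = 7
Sign = (-1)^(3+2) = (-1)^5 = -1
Cofactor C_{32} = -1 * 7 = -7

-7


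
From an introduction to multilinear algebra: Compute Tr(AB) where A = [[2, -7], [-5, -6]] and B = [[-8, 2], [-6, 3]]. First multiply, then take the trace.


Tr(AB) = sum_i (AB)_{ii} where (AB)_{ii} = sum_k A_{ik} B_{ki}.
(AB)_{11} = 2*-8 + -7*-6 = 26
(AB)_{22} = -5*2 + -6*3 = -28
Tr(AB) = 26 + -28 = -2

-2


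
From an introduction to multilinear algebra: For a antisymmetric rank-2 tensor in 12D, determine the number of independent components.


A antisymmetric rank-2 tensor in d dimensions has d(d-1)/2 independent components.
d = 12
d(d-1)/2 = 12 * 11 / 2 = 132 / 2 = 66

66


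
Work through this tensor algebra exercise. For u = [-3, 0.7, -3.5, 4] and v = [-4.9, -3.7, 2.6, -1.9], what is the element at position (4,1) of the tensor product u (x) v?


The outer product entry T_{ij} = u_i * v_j.
We need i=4, j=1.
u_4 = 4, v_1 = -4.9
T_{4,1} = 4 * -4.9 = -19.6

-19.6


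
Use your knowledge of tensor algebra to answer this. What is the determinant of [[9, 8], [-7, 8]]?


For a 2x2 matrix [[a, b], [c, d]], det = a*d - b*c.
a = 9, b = 8, c = -7, d = 8
a*d = 9 * 8 = 72
b*c = 8 * -7 = -56
det = 72 - -56 = 128

128


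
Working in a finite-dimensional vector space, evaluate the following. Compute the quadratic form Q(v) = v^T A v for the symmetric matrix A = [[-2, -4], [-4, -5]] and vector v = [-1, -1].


First compute Av:
(Av)_1 = -2*-1 + -4*-1 = 6
(Av)_2 = -4*-1 + -5*-1 = 9
Av = [6, 9]
Then v^T (Av) = -1*6 + -1*9
= -6 + -9 = -15

-15


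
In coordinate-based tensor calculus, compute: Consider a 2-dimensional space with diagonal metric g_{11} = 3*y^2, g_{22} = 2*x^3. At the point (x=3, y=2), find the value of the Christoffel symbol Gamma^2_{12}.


For a diagonal metric, Gamma^k_{ij} = (1/2) g^{kk} (dg_{ik}/dx_j + dg_{jk}/dx_i - dg_{ij}/dx_k).
The metric is diagonal, so g_{ab} = 0 for a != b.
At the given point: g_{11} = 12, g_{22} = 54
g^{22} = 1/54
dg_{12}/dx_2 = 0 (off-diagonal)
dg_{22}/dx_1 = dg_{22}/dx_1 = 54
dg_{12}/dx_2 = 0 (off-diagonal)
Numerator = 0 + 54 - 0 = 54
Gamma^2_{12} = 54 / (2 * 54) = 1/2

1/2


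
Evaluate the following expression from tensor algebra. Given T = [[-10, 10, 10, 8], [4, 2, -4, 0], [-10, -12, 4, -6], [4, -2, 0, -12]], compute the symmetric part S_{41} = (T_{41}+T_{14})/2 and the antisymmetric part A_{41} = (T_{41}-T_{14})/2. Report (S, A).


T_{41} = 4
T_{14} = 8
S_{41} = (4 + 8)/2 = 12/2 = 6
A_{41} = (4 - 8)/2 = -4/2 = -2
Check: S + A = 6 + -2 = 4 = T_{41}.

(6, -2)


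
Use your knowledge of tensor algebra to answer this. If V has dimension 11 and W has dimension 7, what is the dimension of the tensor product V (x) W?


The dimension of a tensor product is the product of dimensions.
dim(V) = 11, dim(W) = 7
dim(V (x) W) = 11 * 7 = 77

77


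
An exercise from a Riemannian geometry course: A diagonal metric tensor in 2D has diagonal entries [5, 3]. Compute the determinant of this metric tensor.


For a diagonal metric, the determinant is the product of diagonal entries.
Diagonal entries: 5, 3
det(g) = 5 * 3 = 15

15


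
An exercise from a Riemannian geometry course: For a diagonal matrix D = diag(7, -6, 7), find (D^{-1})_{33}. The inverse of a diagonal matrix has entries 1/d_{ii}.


For a diagonal matrix, the inverse has entries (D^{-1})_{ii} = 1/d_{ii}.
The diagonal entries are: d_{11} = 7, d_{22} = -6, d_{33} = 7
We need (D^{-1})_{33} = 1/d_{33} = 1/7 = 1/7

1/7


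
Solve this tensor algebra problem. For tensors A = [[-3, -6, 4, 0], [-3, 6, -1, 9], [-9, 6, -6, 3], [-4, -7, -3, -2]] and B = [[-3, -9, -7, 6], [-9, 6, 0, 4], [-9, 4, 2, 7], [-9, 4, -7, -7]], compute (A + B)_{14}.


Tensor addition is component-wise: (A + B)_{ij} = A_{ij} + B_{ij}.
A_{14} = 0
B_{14} = 6
(A + B)_{14} = 0 + 6 = 6

6


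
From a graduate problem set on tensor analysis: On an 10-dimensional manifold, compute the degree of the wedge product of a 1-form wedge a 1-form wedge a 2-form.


The degree of a wedge product is the sum of the degrees of the individual forms.
Degrees: 1, 1, 2
Total degree = 1 + 1 + 2 = 4

4


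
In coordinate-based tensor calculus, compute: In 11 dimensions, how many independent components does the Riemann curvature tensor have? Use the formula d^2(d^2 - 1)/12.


The Riemann tensor in d dimensions has d^2(d^2 - 1)/12 independent components.
d = 11, so d^2 = 121
d^2 - 1 = 120
d^2(d^2 - 1) = 121 * 120 = 14520
Divide by 12: 14520 / 12 = 1210

1210


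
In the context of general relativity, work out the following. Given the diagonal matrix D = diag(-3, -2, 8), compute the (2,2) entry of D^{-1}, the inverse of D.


For a diagonal matrix, the inverse has entries (D^{-1})_{ii} = 1/d_{ii}.
The diagonal entries are: d_{11} = -3, d_{22} = -2, d_{33} = 8
We need (D^{-1})_{22} = 1/d_{22} = 1/-2 = -1/2

-1/2


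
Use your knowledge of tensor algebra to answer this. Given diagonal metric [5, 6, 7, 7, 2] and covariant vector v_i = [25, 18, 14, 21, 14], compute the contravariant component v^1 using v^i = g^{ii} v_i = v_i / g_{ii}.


To raise an index with a diagonal metric: v^i = v_i / g_{ii}.
For index 1: v_1 = 25, g_{11} = 5
v^1 = 25 / 5 = 5

5


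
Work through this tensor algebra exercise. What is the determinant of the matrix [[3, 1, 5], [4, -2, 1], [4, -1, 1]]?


Expanding along the first row, det(A) = a11*M_11 - a12*M_12 + a13*M_13, where M_1j is the (1,j) minor.
Minor M_11 = -2*1 - 1*-1 = -1
Minor M_12 = 4*1 - 1*4 = 0
Minor M_13 = 4*-1 - -2*4 = 4
det = 3*(-1) - 1*(0) + 5*(4)
    = -3 - 0 + 20
    = 17

17


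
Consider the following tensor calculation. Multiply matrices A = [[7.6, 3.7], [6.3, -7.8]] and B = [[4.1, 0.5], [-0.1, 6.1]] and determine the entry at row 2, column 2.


(AB)_{ij} = sum_k A_{ik} B_{kj}.
For i=2, j=2:
A_{21} * B_{12} = 6.3 * 0.5 = 3.15
A_{22} * B_{22} = -7.8 * 6.1 = -47.58
Sum = 3.15 + -47.58 = -44.43

-44.43


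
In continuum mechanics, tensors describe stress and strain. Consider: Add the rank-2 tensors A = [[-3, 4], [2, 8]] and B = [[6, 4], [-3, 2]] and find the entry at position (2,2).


Tensor addition is component-wise: (A + B)_{ij} = A_{ij} + B_{ij}.
A_{22} = 8
B_{22} = 2
(A + B)_{22} = 8 + 2 = 10

10


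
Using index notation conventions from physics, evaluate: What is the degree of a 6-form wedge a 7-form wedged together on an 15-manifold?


The degree of a wedge product is the sum of the degrees of the individual forms.
Degrees: 6, 7
Total degree = 6 + 7 = 13

13


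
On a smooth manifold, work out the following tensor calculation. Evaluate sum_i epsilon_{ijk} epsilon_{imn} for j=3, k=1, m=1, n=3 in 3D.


Using the identity: epsilon_{ijk} epsilon_{imn} = delta_{jm} delta_{kn} - delta_{jn} delta_{km}.
delta_{31} = 0
delta_{13} = 0
delta_{33} = 1
delta_{11} = 1
Result = 0 * 0 - 1 * 1 = 0 - 1 = -1

-1


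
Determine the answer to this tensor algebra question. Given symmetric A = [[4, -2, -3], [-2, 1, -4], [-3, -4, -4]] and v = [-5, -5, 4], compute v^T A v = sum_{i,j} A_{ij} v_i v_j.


First compute Av:
(Av)_1 = 4*-5 + -2*-5 + -3*4 = -22
(Av)_2 = -2*-5 + 1*-5 + -4*4 = -11
(Av)_3 = -3*-5 + -4*-5 + -4*4 = 19
Av = [-22, -11, 19]
Then v^T (Av) = -5*-22 + -5*-11 + 4*19
= 110 + 55 + 76 = 241

241


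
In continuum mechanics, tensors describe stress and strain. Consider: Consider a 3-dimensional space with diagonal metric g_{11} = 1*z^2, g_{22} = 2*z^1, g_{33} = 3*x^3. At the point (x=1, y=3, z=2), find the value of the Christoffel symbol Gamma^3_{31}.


For a diagonal metric, Gamma^k_{ij} = (1/2) g^{kk} (dg_{ik}/dx_j + dg_{jk}/dx_i - dg_{ij}/dx_k).
The metric is diagonal, so g_{ab} = 0 for a != b.
At the given point: g_{11} = 4, g_{22} = 4, g_{33} = 3
g^{33} = 1/3
dg_{33}/dx_1 = dg_{33}/dx_1 = 9
dg_{13}/dx_3 = 0 (off-diagonal)
dg_{31}/dx_3 = 0 (off-diagonal)
Numerator = 9 + 0 - 0 = 9
Gamma^3_{31} = 9 / (2 * 3) = 3/2

3/2


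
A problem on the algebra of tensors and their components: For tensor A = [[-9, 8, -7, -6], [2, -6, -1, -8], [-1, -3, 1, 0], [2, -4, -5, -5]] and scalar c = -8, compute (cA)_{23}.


Scalar multiplication: (cA)_{ij} = c * A_{ij}.
c = -8
A_{23} = -1
(cA)_{23} = -8 * -1 = 8

8


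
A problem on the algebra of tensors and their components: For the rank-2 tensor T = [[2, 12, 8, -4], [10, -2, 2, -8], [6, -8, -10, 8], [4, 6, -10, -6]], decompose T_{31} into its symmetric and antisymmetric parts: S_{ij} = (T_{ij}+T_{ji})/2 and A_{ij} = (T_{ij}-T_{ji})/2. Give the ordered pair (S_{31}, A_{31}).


T_{31} = 6
T_{13} = 8
S_{31} = (6 + 8)/2 = 14/2 = 7
A_{31} = (6 - 8)/2 = -2/2 = -1
Check: S + A = 7 + -1 = 6 = T_{31}.

(7, -1)


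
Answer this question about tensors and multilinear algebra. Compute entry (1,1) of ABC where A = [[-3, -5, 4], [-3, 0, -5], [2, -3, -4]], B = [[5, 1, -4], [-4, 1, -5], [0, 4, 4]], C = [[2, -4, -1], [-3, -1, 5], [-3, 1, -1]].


(ABC)_{11} = sum_m (AB)_{1m} C_{m1}. First compute row 1 of AB.
(AB)_{11} = -3*5 + -5*-4 + 4*0 = 5
(AB)_{12} = -3*1 + -5*1 + 4*4 = 8
(AB)_{13} = -3*-4 + -5*-5 + 4*4 = 53
Now contract with column 1 of C:
(AB)_{11} * C_{11} = 5 * 2 = 10
(AB)_{12} * C_{21} = 8 * -3 = -24
(AB)_{13} * C_{31} = 53 * -3 = -159
(ABC)_{11} = 10 + -24 + -159 = -173

-173


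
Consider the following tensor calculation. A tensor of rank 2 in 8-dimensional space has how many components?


The number of components of a rank-r tensor in d dimensions is d^r.
Here d = 8 and r = 2.
8^2 = 64

64


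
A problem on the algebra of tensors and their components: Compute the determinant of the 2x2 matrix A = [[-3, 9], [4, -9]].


For a 2x2 matrix [[a, b], [c, d]], det = a*d - b*c.
a = -3, b = 9, c = 4, d = -9
a*d = -3 * -9 = 27
b*c = 9 * 4 = 36
det = 27 - 36 = -9

-9


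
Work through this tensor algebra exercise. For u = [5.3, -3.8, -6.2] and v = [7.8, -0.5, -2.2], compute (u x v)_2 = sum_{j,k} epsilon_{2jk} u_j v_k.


(u x v)_2 = sum_{j,k} epsilon_{2jk} u_j v_k. Only permutations of (1,2,3) contribute; the two non-zero terms are:
eps_{213} u_1 v_3 = -1 * 5.3 * -2.2 = 11.66
eps_{231} u_3 v_1 = 1 * -6.2 * 7.8 = -48.36
(u x v)_2 = -36.7

-36.7


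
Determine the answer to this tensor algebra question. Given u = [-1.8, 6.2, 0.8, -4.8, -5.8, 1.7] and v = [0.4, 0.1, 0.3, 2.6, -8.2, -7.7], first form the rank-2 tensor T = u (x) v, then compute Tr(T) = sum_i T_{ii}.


The outer product gives T_{ij} = u_i v_j.
The trace (contraction) is Tr(T) = sum_i T_{ii} = sum_i u_i v_i.
Diagonal entries:
T_{11} = u_1 * v_1 = -1.8 * 0.4 = -0.72
T_{22} = u_2 * v_2 = 6.2 * 0.1 = 0.62
T_{33} = u_3 * v_3 = 0.8 * 0.3 = 0.24
T_{44} = u_4 * v_4 = -4.8 * 2.6 = -12.48
T_{55} = u_5 * v_5 = -5.8 * -8.2 = 47.56
T_{66} = u_6 * v_6 = 1.7 * -7.7 = -13.09
Tr(T) = -0.72 + 0.62 + 0.24 + -12.48 + 47.56 + -13.09 = 22.13

22.13


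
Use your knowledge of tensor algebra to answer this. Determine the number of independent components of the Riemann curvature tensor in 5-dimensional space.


The Riemann tensor in d dimensions has d^2(d^2 - 1)/12 independent components.
d = 5, so d^2 = 25
d^2 - 1 = 24
d^2(d^2 - 1) = 25 * 24 = 600
Divide by 12: 600 / 12 = 50

50


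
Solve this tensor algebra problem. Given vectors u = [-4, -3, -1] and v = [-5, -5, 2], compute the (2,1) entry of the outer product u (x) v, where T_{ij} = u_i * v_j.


The outer product entry T_{ij} = u_i * v_j.
We need i=2, j=1.
u_2 = -3, v_1 = -5
T_{2,1} = -3 * -5 = 15

15


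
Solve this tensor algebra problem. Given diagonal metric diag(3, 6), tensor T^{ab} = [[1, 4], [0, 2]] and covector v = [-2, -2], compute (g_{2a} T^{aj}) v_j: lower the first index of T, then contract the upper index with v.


Step 1: lower the first index. For a diagonal metric, g_{ia} T^{aj} = g_{ii} T^{ij} (no sum on i).
g_{22} = 6
S_2{}^1 = 6 * T^{21} = 6 * 0 = 0
S_2{}^2 = 6 * T^{22} = 6 * 2 = 12
Step 2: contract S_2{}^j with v_j.
S_2{}^1 * v_1 = 0 * -2 = 0
S_2{}^2 * v_2 = 12 * -2 = -24
Result = 0 + -24 = -24

-24


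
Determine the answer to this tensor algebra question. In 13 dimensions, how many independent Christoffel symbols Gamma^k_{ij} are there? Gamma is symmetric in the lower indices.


Christoffel symbols Gamma^k_{ij} are symmetric in i,j, so there are d * d(d+1)/2 independent symbols.
d = 13
d(d+1)/2 = 13 * 14 / 2 = 91
Total = 13 * 91 = 1183

1183


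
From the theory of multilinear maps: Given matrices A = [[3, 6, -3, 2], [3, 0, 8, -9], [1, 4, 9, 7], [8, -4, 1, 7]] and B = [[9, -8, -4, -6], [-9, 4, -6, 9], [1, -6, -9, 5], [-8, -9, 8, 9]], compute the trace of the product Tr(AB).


Tr(AB) = sum_i (AB)_{ii} where (AB)_{ii} = sum_k A_{ik} B_{ki}.
(AB)_{11} = 3*9 + 6*-9 + -3*1 + 2*-8 = -46
(AB)_{22} = 3*-8 + 0*4 + 8*-6 + -9*-9 = 9
(AB)_{33} = 1*-4 + 4*-6 + 9*-9 + 7*8 = -53
(AB)_{44} = 8*-6 + -4*9 + 1*5 + 7*9 = -16
Tr(AB) = -46 + 9 + -53 + -16 = -106

-106


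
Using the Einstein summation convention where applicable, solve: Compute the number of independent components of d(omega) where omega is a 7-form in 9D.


The exterior derivative of a p-form is a (p+1)-form.
Its number of independent components is C(n, p+1).
n = 9, p+1 = 8
C(9, 8) = 9

9


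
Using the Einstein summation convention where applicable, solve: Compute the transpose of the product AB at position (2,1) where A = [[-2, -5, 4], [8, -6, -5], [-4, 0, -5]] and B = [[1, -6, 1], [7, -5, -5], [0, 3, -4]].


(AB)^T_{ij} = (AB)_{ji} = sum_k A_{jk} B_{ki}.
For i=2, j=1 we need (AB)_{12}:
A_{11} * B_{12} = -2 * -6 = 12
A_{12} * B_{22} = -5 * -5 = 25
A_{13} * B_{32} = 4 * 3 = 12
Sum = 12 + 25 + 12 = 49

49


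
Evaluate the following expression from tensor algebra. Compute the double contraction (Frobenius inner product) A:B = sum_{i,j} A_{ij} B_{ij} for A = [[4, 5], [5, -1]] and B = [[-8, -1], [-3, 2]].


A:B = sum over all i,j of A_{ij} * B_{ij}.
Row 1: 4*-8=-32, 5*-1=-5 => row sum = -37
Row 2: 5*-3=-15, -1*2=-2 => row sum = -17
Total = -37 + -17 = -54

-54


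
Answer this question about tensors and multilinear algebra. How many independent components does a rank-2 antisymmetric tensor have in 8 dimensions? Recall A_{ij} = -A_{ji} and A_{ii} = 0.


An antisymmetric rank-2 tensor satisfies A_{ij} = -A_{ji}, so diagonal entries are zero.
The independent components are the upper-triangular entries: C(n, 2) = n(n-1)/2.
n = 8
C(8, 2) = 8 * 7 / 2 = 56 / 2 = 28

28


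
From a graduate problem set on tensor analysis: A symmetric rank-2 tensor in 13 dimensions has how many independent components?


A symmetric rank-2 tensor in d dimensions has d(d+1)/2 independent components.
d = 13
d(d+1)/2 = 13 * 14 / 2 = 182 / 2 = 91

91


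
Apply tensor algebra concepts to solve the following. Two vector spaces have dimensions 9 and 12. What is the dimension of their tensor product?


The dimension of a tensor product is the product of dimensions.
dim(V) = 9, dim(W) = 12
dim(V (x) W) = 9 * 12 = 108

108


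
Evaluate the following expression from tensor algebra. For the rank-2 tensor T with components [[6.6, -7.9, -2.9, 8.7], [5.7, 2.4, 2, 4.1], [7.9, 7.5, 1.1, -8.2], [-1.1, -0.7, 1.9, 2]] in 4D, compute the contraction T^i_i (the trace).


The contraction (trace) of a rank-2 tensor is the sum of its diagonal elements.
Diagonal entries: A[1,1] = 6.6, A[2,2] = 2.4, A[3,3] = 1.1, A[4,4] = 2
Tr(A) = 6.6 + 2.4 + 1.1 + 2 = 12.1

12.1


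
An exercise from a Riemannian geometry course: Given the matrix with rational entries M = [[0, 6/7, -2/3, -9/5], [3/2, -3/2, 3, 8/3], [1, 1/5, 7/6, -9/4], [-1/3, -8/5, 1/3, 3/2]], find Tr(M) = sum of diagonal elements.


The trace is the sum of diagonal entries.
Diagonal: M[1,1] = 0, M[2,2] = -3/2, M[3,3] = 7/6, M[4,4] = 3/2
Tr(M) = 0 + -3/2 + 7/6 + 3/2
Computing step by step:
After adding M[1,1]: 0
After adding M[2,2]: -3/2
After adding M[3,3]: -1/3
After adding M[4,4]: 7/6
Tr(M) = 7/6

7/6


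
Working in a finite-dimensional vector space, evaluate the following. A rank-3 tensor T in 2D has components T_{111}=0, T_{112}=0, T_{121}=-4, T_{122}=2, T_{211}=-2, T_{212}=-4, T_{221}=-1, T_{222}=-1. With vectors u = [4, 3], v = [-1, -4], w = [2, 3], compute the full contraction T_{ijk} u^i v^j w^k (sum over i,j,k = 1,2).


S = sum over i,j,k of T_{ijk} u_i v_j w_k. Expanding all 8 terms:
T_{111}*u_1*v_1*w_1 = 0*4*-1*2 = 0  (running total: 0)
T_{112}*u_1*v_1*w_2 = 0*4*-1*3 = 0  (running total: 0)
T_{121}*u_1*v_2*w_1 = -4*4*-4*2 = 128  (running total: 128)
T_{122}*u_1*v_2*w_2 = 2*4*-4*3 = -96  (running total: 32)
T_{211}*u_2*v_1*w_1 = -2*3*-1*2 = 12  (running total: 44)
T_{212}*u_2*v_1*w_2 = -4*3*-1*3 = 36  (running total: 80)
T_{221}*u_2*v_2*w_1 = -1*3*-4*2 = 24  (running total: 104)
T_{222}*u_2*v_2*w_2 = -1*3*-4*3 = 36  (running total: 140)
S = 140

140


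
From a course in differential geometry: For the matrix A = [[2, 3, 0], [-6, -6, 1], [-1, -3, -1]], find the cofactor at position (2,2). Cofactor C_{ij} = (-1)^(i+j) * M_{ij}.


To find cofactor C_{22}, delete row 2 and column 2.
The resulting 2x2 submatrix is: [[2, 0], [-1, -1]]
Minor M_{22} = 2*-1 - 0*-1
  = -2 - 0 = -2
Sign = (-1)^(2+2) = (-1)^4 = 1
Cofactor C_{22} = 1 * -2 = -2

-2


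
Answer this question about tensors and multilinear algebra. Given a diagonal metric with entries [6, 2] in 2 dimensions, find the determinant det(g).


For a diagonal metric, the determinant is the product of diagonal entries.
Diagonal entries: 6, 2
det(g) = 6 * 2 = 12

12


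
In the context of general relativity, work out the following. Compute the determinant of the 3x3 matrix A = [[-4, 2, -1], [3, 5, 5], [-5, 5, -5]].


Expanding along the first row, det(A) = a11*M_11 - a12*M_12 + a13*M_13, where M_1j is the (1,j) minor.
Minor M_11 = 5*-5 - 5*5 = -50
Minor M_12 = 3*-5 - 5*-5 = 10
Minor M_13 = 3*5 - 5*-5 = 40
det = -4*(-50) - 2*(10) + -1*(40)
    = 200 - 20 + -40
    = 140

140


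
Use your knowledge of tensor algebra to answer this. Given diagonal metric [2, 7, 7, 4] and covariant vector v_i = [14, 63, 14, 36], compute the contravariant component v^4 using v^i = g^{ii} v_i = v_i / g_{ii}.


To raise an index with a diagonal metric: v^i = v_i / g_{ii}.
For index 4: v_4 = 36, g_{44} = 4
v^4 = 36 / 4 = 9

9


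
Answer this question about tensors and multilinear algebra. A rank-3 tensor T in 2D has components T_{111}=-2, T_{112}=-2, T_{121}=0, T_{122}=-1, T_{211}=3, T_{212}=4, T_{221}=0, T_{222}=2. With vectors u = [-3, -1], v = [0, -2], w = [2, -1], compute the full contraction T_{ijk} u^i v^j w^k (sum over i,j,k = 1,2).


S = sum over i,j,k of T_{ijk} u_i v_j w_k. Expanding all 8 terms:
T_{111}*u_1*v_1*w_1 = -2*-3*0*2 = 0  (running total: 0)
T_{112}*u_1*v_1*w_2 = -2*-3*0*-1 = 0  (running total: 0)
T_{121}*u_1*v_2*w_1 = 0*-3*-2*2 = 0  (running total: 0)
T_{122}*u_1*v_2*w_2 = -1*-3*-2*-1 = 6  (running total: 6)
T_{211}*u_2*v_1*w_1 = 3*-1*0*2 = 0  (running total: 6)
T_{212}*u_2*v_1*w_2 = 4*-1*0*-1 = 0  (running total: 6)
T_{221}*u_2*v_2*w_1 = 0*-1*-2*2 = 0  (running total: 6)
T_{222}*u_2*v_2*w_2 = 2*-1*-2*-1 = -4  (running total: 2)
S = 2

2


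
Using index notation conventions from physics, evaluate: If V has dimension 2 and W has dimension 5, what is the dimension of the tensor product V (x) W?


The dimension of a tensor product is the product of dimensions.
dim(V) = 2, dim(W) = 5
dim(V (x) W) = 2 * 5 = 10

10


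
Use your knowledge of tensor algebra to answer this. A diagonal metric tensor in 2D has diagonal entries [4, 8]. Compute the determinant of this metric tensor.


For a diagonal metric, the determinant is the product of diagonal entries.
Diagonal entries: 4, 8
det(g) = 4 * 8 = 32

32


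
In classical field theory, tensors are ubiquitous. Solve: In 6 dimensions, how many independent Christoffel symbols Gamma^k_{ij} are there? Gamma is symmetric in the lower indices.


Christoffel symbols Gamma^k_{ij} are symmetric in i,j, so there are d * d(d+1)/2 independent symbols.
d = 6
d(d+1)/2 = 6 * 7 / 2 = 21
Total = 6 * 21 = 126

126


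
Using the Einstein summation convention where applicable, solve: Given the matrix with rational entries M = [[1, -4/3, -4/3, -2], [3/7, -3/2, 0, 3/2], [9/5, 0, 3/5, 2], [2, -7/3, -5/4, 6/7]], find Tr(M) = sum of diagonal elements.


The trace is the sum of diagonal entries.
Diagonal: M[1,1] = 1, M[2,2] = -3/2, M[3,3] = 3/5, M[4,4] = 6/7
Tr(M) = 1 + -3/2 + 3/5 + 6/7
Computing step by step:
After adding M[1,1]: 1
After adding M[2,2]: -1/2
After adding M[3,3]: 1/10
After adding M[4,4]: 67/70
Tr(M) = 67/70

67/70


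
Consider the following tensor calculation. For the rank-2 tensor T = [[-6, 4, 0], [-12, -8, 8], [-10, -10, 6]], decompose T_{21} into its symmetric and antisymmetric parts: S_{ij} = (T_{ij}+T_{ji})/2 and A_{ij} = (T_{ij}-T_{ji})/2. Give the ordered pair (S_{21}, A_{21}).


T_{21} = -12
T_{12} = 4
S_{21} = (-12 + 4)/2 = -8/2 = -4
A_{21} = (-12 - 4)/2 = -16/2 = -8
Check: S + A = -4 + -8 = -12 = T_{21}.

(-4, -8)


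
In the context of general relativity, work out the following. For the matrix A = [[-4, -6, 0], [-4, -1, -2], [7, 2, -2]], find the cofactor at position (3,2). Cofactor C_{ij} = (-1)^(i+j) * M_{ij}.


To find cofactor C_{32}, delete row 3 and column 2.
The resulting 2x2 submatrix is: [[-4, 0], [-4, -2]]
Minor M_{32} = -4*-2 - 0*-4
  = 8 - 0 = 8
Sign = (-1)^(3+2) = (-1)^5 = -1
Cofactor C_{32} = -1 * 8 = -8

-8


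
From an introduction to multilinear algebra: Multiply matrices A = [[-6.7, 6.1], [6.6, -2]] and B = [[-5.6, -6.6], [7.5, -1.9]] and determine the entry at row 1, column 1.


(AB)_{ij} = sum_k A_{ik} B_{kj}.
For i=1, j=1:
A_{11} * B_{11} = -6.7 * -5.6 = 37.52
A_{12} * B_{21} = 6.1 * 7.5 = 45.75
Sum = 37.52 + 45.75 = 83.27

83.27


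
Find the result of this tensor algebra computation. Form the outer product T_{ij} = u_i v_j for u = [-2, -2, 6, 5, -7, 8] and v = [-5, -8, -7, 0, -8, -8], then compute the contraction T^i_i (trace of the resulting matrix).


The outer product gives T_{ij} = u_i v_j.
The trace (contraction) is Tr(T) = sum_i T_{ii} = sum_i u_i v_i.
Diagonal entries:
T_{11} = u_1 * v_1 = -2 * -5 = 10
T_{22} = u_2 * v_2 = -2 * -8 = 16
T_{33} = u_3 * v_3 = 6 * -7 = -42
T_{44} = u_4 * v_4 = 5 * 0 = 0
T_{55} = u_5 * v_5 = -7 * -8 = 56
T_{66} = u_6 * v_6 = 8 * -8 = -64
Tr(T) = 10 + 16 + -42 + 0 + 56 + -64 = -24

-24


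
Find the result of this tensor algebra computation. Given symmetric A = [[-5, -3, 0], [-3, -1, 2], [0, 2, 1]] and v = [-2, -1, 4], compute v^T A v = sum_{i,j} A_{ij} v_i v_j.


First compute Av:
(Av)_1 = -5*-2 + -3*-1 + 0*4 = 13
(Av)_2 = -3*-2 + -1*-1 + 2*4 = 15
(Av)_3 = 0*-2 + 2*-1 + 1*4 = 2
Av = [13, 15, 2]
Then v^T (Av) = -2*13 + -1*15 + 4*2
= -26 + -15 + 8 = -33

-33


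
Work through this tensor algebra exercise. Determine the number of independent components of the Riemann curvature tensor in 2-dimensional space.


The Riemann tensor in d dimensions has d^2(d^2 - 1)/12 independent components.
d = 2, so d^2 = 4
d^2 - 1 = 3
d^2(d^2 - 1) = 4 * 3 = 12
Divide by 12: 12 / 12 = 1

1


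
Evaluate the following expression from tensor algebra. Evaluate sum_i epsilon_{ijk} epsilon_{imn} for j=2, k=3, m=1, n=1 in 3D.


Using the identity: epsilon_{ijk} epsilon_{imn} = delta_{jm} delta_{kn} - delta_{jn} delta_{km}.
delta_{21} = 0
delta_{31} = 0
delta_{21} = 0
delta_{31} = 0
Result = 0 * 0 - 0 * 0 = 0 - 0 = 0

0


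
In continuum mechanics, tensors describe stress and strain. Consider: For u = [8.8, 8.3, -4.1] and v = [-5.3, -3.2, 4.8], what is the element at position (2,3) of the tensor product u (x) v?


The outer product entry T_{ij} = u_i * v_j.
We need i=2, j=3.
u_2 = 8.3, v_3 = 4.8
T_{2,3} = 8.3 * 4.8 = 39.84

39.84


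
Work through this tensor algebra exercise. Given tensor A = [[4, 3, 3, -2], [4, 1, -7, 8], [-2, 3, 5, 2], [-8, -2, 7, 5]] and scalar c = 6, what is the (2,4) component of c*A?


Scalar multiplication: (cA)_{ij} = c * A_{ij}.
c = 6
A_{24} = 8
(cA)_{24} = 6 * 8 = 48

48


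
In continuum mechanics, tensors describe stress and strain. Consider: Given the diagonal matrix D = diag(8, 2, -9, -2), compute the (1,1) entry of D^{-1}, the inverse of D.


For a diagonal matrix, the inverse has entries (D^{-1})_{ii} = 1/d_{ii}.
The diagonal entries are: d_{11} = 8, d_{22} = 2, d_{33} = -9, d_{44} = -2
We need (D^{-1})_{11} = 1/d_{11} = 1/8 = 1/8

1/8


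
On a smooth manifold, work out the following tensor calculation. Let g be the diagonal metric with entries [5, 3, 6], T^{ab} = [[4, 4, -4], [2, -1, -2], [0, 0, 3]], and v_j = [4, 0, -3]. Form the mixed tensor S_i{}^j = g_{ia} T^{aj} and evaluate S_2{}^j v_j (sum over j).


Step 1: lower the first index. For a diagonal metric, g_{ia} T^{aj} = g_{ii} T^{ij} (no sum on i).
g_{22} = 3
S_2{}^1 = 3 * T^{21} = 3 * 2 = 6
S_2{}^2 = 3 * T^{22} = 3 * -1 = -3
S_2{}^3 = 3 * T^{23} = 3 * -2 = -6
Step 2: contract S_2{}^j with v_j.
S_2{}^1 * v_1 = 6 * 4 = 24
S_2{}^2 * v_2 = -3 * 0 = 0
S_2{}^3 * v_3 = -6 * -3 = 18
Result = 24 + 0 + 18 = 42

42


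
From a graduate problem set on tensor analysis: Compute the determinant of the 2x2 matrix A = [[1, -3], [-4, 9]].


For a 2x2 matrix [[a, b], [c, d]], det = a*d - b*c.
a = 1, b = -3, c = -4, d = 9
a*d = 1 * 9 = 9
b*c = -3 * -4 = 12
det = 9 - 12 = -3

-3


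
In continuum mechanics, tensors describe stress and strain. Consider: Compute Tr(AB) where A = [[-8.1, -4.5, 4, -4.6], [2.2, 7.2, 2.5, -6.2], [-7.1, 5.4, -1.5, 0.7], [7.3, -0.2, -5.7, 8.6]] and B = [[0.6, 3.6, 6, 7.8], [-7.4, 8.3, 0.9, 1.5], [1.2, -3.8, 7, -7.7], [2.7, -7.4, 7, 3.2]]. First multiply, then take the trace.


Tr(AB) = sum_i (AB)_{ii} where (AB)_{ii} = sum_k A_{ik} B_{ki}.
(AB)_{11} = -8.1*0.6 + -4.5*-7.4 + 4*1.2 + -4.6*2.7 = 20.82
(AB)_{22} = 2.2*3.6 + 7.2*8.3 + 2.5*-3.8 + -6.2*-7.4 = 104.06
(AB)_{33} = -7.1*6 + 5.4*0.9 + -1.5*7 + 0.7*7 = -43.34
(AB)_{44} = 7.3*7.8 + -0.2*1.5 + -5.7*-7.7 + 8.6*3.2 = 128.05
Tr(AB) = 20.82 + 104.06 + -43.34 + 128.05 = 209.59

209.59


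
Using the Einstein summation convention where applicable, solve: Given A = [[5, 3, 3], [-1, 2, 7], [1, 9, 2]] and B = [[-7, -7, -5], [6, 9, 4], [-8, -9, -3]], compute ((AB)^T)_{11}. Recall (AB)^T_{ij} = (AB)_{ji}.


(AB)^T_{ij} = (AB)_{ji} = sum_k A_{jk} B_{ki}.
For i=1, j=1 we need (AB)_{11}:
A_{11} * B_{11} = 5 * -7 = -35
A_{12} * B_{21} = 3 * 6 = 18
A_{13} * B_{31} = 3 * -8 = -24
Sum = -35 + 18 + -24 = -41

-41


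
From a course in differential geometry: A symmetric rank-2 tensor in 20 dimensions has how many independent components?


A symmetric rank-2 tensor in d dimensions has d(d+1)/2 independent components.
d = 20
d(d+1)/2 = 20 * 21 / 2 = 420 / 2 = 210

210


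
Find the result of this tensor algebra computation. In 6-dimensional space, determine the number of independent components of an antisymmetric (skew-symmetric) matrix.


An antisymmetric rank-2 tensor satisfies A_{ij} = -A_{ji}, so diagonal entries are zero.
The independent components are the upper-triangular entries: C(n, 2) = n(n-1)/2.
n = 6
C(6, 2) = 6 * 5 / 2 = 30 / 2 = 15

15


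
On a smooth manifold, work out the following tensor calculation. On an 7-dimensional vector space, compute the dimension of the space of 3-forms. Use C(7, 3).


The dimension of the space of p-forms on an n-dimensional space is C(n, p).
n = 7, p = 3
C(7, 3) = 7! / (3! * 4!) = 35

35


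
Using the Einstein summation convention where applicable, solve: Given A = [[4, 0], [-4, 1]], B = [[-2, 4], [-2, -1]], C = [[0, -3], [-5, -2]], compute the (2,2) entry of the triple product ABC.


(ABC)_{22} = sum_m (AB)_{2m} C_{m2}. First compute row 2 of AB.
(AB)_{21} = -4*-2 + 1*-2 = 6
(AB)_{22} = -4*4 + 1*-1 = -17
Now contract with column 2 of C:
(AB)_{21} * C_{12} = 6 * -3 = -18
(AB)_{22} * C_{22} = -17 * -2 = 34
(ABC)_{22} = -18 + 34 = 16

16


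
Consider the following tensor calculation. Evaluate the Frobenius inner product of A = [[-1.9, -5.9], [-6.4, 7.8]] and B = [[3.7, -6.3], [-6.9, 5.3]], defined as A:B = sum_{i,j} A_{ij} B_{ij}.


A:B = sum over all i,j of A_{ij} * B_{ij}.
Row 1: -1.9*3.7=-7.03, -5.9*-6.3=37.17 => row sum = 30.14
Row 2: -6.4*-6.9=44.16, 7.8*5.3=41.34 => row sum = 85.5
Total = 30.14 + 85.5 = 115.64

115.64


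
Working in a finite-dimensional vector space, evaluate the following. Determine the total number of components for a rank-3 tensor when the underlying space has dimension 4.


The number of components of a rank-r tensor in d dimensions is d^r.
Here d = 4 and r = 3.
4^3 = 64

64


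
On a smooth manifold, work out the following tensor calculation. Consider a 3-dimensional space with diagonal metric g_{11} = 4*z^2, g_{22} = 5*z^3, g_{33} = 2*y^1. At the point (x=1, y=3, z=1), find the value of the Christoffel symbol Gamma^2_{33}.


For a diagonal metric, Gamma^k_{ij} = (1/2) g^{kk} (dg_{ik}/dx_j + dg_{jk}/dx_i - dg_{ij}/dx_k).
The metric is diagonal, so g_{ab} = 0 for a != b.
At the given point: g_{11} = 4, g_{22} = 5, g_{33} = 6
g^{22} = 1/5
dg_{32}/dx_3 = 0 (off-diagonal)
dg_{32}/dx_3 = 0 (off-diagonal)
dg_{33}/dx_2 = dg_{33}/dx_2 = 2
Numerator = 0 + 0 - 2 = -2
Gamma^2_{33} = -2 / (2 * 5) = -1/5

-1/5


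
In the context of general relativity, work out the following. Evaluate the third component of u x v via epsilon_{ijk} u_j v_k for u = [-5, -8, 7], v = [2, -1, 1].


(u x v)_3 = sum_{j,k} epsilon_{3jk} u_j v_k. Only permutations of (1,2,3) contribute; the two non-zero terms are:
eps_{312} u_1 v_2 = 1 * -5 * -1 = 5
eps_{321} u_2 v_1 = -1 * -8 * 2 = 16
(u x v)_3 = 21

21


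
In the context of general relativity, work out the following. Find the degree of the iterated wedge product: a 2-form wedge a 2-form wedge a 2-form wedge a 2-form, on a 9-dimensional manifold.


The degree of a wedge product is the sum of the degrees of the individual forms.
Degrees: 2, 2, 2, 2
Total degree = 2 + 2 + 2 + 2 = 8

8


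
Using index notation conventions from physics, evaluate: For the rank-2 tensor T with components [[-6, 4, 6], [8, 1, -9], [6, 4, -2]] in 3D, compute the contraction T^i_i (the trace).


The contraction (trace) of a rank-2 tensor is the sum of its diagonal elements.
Diagonal entries: A[1,1] = -6, A[2,2] = 1, A[3,3] = -2
Tr(A) = -6 + 1 + -2 = -7

-7


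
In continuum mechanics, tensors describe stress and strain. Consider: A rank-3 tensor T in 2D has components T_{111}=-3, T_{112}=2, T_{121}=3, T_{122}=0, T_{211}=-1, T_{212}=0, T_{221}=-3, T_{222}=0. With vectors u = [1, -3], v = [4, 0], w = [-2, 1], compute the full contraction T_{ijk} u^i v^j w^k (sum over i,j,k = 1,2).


S = sum over i,j,k of T_{ijk} u_i v_j w_k. Expanding all 8 terms:
T_{111}*u_1*v_1*w_1 = -3*1*4*-2 = 24  (running total: 24)
T_{112}*u_1*v_1*w_2 = 2*1*4*1 = 8  (running total: 32)
T_{121}*u_1*v_2*w_1 = 3*1*0*-2 = 0  (running total: 32)
T_{122}*u_1*v_2*w_2 = 0*1*0*1 = 0  (running total: 32)
T_{211}*u_2*v_1*w_1 = -1*-3*4*-2 = -24  (running total: 8)
T_{212}*u_2*v_1*w_2 = 0*-3*4*1 = 0  (running total: 8)
T_{221}*u_2*v_2*w_1 = -3*-3*0*-2 = 0  (running total: 8)
T_{222}*u_2*v_2*w_2 = 0*-3*0*1 = 0  (running total: 8)
S = 8

8


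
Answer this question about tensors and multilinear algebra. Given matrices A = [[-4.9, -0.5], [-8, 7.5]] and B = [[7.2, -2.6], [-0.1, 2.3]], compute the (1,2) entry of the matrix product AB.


(AB)_{ij} = sum_k A_{ik} B_{kj}.
For i=1, j=2:
A_{11} * B_{12} = -4.9 * -2.6 = 12.74
A_{12} * B_{22} = -0.5 * 2.3 = -1.15
Sum = 12.74 + -1.15 = 11.59

11.59


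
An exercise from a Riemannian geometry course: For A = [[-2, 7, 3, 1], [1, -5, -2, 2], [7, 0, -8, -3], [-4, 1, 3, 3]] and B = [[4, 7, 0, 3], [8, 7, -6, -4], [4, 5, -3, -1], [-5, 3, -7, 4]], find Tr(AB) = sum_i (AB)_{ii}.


Tr(AB) = sum_i (AB)_{ii} where (AB)_{ii} = sum_k A_{ik} B_{ki}.
(AB)_{11} = -2*4 + 7*8 + 3*4 + 1*-5 = 55
(AB)_{22} = 1*7 + -5*7 + -2*5 + 2*3 = -32
(AB)_{33} = 7*0 + 0*-6 + -8*-3 + -3*-7 = 45
(AB)_{44} = -4*3 + 1*-4 + 3*-1 + 3*4 = -7
Tr(AB) = 55 + -32 + 45 + -7 = 61

61


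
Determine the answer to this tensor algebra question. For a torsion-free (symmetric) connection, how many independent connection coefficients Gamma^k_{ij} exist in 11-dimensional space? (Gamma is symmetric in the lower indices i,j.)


Christoffel symbols Gamma^k_{ij} are symmetric in i,j, so there are d * d(d+1)/2 independent symbols.
d = 11
d(d+1)/2 = 11 * 12 / 2 = 66
Total = 11 * 66 = 726

726


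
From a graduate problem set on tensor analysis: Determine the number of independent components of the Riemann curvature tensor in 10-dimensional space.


The Riemann tensor in d dimensions has d^2(d^2 - 1)/12 independent components.
d = 10, so d^2 = 100
d^2 - 1 = 99
d^2(d^2 - 1) = 100 * 99 = 9900
Divide by 12: 9900 / 12 = 825

825


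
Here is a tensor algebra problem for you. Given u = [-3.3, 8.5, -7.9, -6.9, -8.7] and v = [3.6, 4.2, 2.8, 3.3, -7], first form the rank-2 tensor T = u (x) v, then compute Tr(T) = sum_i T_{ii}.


The outer product gives T_{ij} = u_i v_j.
The trace (contraction) is Tr(T) = sum_i T_{ii} = sum_i u_i v_i.
Diagonal entries:
T_{11} = u_1 * v_1 = -3.3 * 3.6 = -11.88
T_{22} = u_2 * v_2 = 8.5 * 4.2 = 35.7
T_{33} = u_3 * v_3 = -7.9 * 2.8 = -22.12
T_{44} = u_4 * v_4 = -6.9 * 3.3 = -22.77
T_{55} = u_5 * v_5 = -8.7 * -7 = 60.9
Tr(T) = -11.88 + 35.7 + -22.12 + -22.77 + 60.9 = 39.83

39.83


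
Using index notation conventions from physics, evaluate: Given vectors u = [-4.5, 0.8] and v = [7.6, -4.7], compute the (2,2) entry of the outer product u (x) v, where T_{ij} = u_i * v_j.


The outer product entry T_{ij} = u_i * v_j.
We need i=2, j=2.
u_2 = 0.8, v_2 = -4.7
T_{2,2} = 0.8 * -4.7 = -3.76

-3.76


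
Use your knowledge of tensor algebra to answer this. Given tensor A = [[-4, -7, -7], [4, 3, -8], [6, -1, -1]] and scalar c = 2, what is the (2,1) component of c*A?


Scalar multiplication: (cA)_{ij} = c * A_{ij}.
c = 2
A_{21} = 4
(cA)_{21} = 2 * 4 = 8

8


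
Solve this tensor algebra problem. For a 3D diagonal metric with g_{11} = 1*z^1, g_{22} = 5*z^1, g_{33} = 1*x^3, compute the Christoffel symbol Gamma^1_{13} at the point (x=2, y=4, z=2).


For a diagonal metric, Gamma^k_{ij} = (1/2) g^{kk} (dg_{ik}/dx_j + dg_{jk}/dx_i - dg_{ij}/dx_k).
The metric is diagonal, so g_{ab} = 0 for a != b.
At the given point: g_{11} = 2, g_{22} = 10, g_{33} = 8
g^{11} = 1/2
dg_{11}/dx_3 = dg_{11}/dx_3 = 1
dg_{31}/dx_1 = 0 (off-diagonal)
dg_{13}/dx_1 = 0 (off-diagonal)
Numerator = 1 + 0 - 0 = 1
Gamma^1_{13} = 1 / (2 * 2) = 1/4

1/4


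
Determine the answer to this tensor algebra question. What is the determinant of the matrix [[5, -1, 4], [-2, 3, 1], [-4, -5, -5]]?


Expanding along the first row, det(A) = a11*M_11 - a12*M_12 + a13*M_13, where M_1j is the (1,j) minor.
Minor M_11 = 3*-5 - 1*-5 = -10
Minor M_12 = -2*-5 - 1*-4 = 14
Minor M_13 = -2*-5 - 3*-4 = 22
det = 5*(-10) - -1*(14) + 4*(22)
    = -50 - -14 + 88
    = 52

52


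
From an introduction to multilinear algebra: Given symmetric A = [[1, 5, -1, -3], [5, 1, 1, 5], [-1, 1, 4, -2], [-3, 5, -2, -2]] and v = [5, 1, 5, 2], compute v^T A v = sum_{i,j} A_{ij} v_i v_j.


First compute Av:
(Av)_1 = 1*5 + 5*1 + -1*5 + -3*2 = -1
(Av)_2 = 5*5 + 1*1 + 1*5 + 5*2 = 41
(Av)_3 = -1*5 + 1*1 + 4*5 + -2*2 = 12
(Av)_4 = -3*5 + 5*1 + -2*5 + -2*2 = -24
Av = [-1, 41, 12, -24]
Then v^T (Av) = 5*-1 + 1*41 + 5*12 + 2*-24
= -5 + 41 + 60 + -48 = 48

48


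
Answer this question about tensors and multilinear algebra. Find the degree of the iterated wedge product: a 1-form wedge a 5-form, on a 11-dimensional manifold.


The degree of a wedge product is the sum of the degrees of the individual forms.
Degrees: 1, 5
Total degree = 1 + 5 = 6

6


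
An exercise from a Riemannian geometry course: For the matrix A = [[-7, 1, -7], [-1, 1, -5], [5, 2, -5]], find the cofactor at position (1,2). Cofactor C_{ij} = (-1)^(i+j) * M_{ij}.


To find cofactor C_{12}, delete row 1 and column 2.
The resulting 2x2 submatrix is: [[-1, -5], [5, -5]]
Minor M_{12} = -1*-5 - -5*5
  = 5 - -25 = 30
Sign = (-1)^(1+2) = (-1)^3 = -1
Cofactor C_{12} = -1 * 30 = -30

-30


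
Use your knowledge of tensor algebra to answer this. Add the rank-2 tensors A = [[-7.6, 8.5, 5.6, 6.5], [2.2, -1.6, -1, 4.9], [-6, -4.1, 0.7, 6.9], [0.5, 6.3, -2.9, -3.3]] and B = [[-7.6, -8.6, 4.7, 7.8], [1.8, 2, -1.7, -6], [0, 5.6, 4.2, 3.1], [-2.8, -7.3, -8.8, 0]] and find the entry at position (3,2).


Tensor addition is component-wise: (A + B)_{ij} = A_{ij} + B_{ij}.
A_{32} = -4.1
B_{32} = 5.6
(A + B)_{32} = -4.1 + 5.6 = 1.5

1.5


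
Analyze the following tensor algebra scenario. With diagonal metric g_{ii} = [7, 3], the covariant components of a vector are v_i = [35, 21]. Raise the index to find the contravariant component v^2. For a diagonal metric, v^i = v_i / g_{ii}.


To raise an index with a diagonal metric: v^i = v_i / g_{ii}.
For index 2: v_2 = 21, g_{22} = 3
v^2 = 21 / 3 = 7

7


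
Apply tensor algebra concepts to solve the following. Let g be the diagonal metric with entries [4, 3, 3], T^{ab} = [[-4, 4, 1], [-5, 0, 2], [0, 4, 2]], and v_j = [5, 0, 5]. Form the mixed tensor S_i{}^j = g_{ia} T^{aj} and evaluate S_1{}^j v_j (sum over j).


Step 1: lower the first index. For a diagonal metric, g_{ia} T^{aj} = g_{ii} T^{ij} (no sum on i).
g_{11} = 4
S_1{}^1 = 4 * T^{11} = 4 * -4 = -16
S_1{}^2 = 4 * T^{12} = 4 * 4 = 16
S_1{}^3 = 4 * T^{13} = 4 * 1 = 4
Step 2: contract S_1{}^j with v_j.
S_1{}^1 * v_1 = -16 * 5 = -80
S_1{}^2 * v_2 = 16 * 0 = 0
S_1{}^3 * v_3 = 4 * 5 = 20
Result = -80 + 0 + 20 = -60

-60


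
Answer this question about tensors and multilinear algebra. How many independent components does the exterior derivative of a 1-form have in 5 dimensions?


The exterior derivative of a p-form is a (p+1)-form.
Its number of independent components is C(n, p+1).
n = 5, p+1 = 2
C(5, 2) = 10

10


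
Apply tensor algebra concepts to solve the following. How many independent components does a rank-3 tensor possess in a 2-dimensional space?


The number of components of a rank-r tensor in d dimensions is d^r.
Here d = 2 and r = 3.
2^3 = 8

8


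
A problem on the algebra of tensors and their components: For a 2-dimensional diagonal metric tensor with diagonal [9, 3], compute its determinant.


For a diagonal metric, the determinant is the product of diagonal entries.
Diagonal entries: 9, 3
det(g) = 9 * 3 = 27

27


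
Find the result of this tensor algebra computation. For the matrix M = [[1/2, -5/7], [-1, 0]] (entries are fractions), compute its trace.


The trace is the sum of diagonal entries.
Diagonal: M[1,1] = 1/2, M[2,2] = 0
Tr(M) = 1/2 + 0
Computing step by step:
After adding M[1,1]: 1/2
After adding M[2,2]: 1/2
Tr(M) = 1/2

1/2
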